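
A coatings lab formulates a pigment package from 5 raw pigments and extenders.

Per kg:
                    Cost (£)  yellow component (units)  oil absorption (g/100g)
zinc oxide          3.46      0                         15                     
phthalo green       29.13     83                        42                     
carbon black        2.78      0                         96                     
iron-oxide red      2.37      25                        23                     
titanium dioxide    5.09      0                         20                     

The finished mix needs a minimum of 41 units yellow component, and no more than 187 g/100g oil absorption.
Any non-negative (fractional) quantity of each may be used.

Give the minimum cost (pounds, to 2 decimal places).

£3.89

This is a linear program. Let x1 = kg of zinc oxide, x2 = kg of phthalo green, x3 = kg of carbon black, x4 = kg of iron-oxide red, x5 = kg of titanium dioxide.
min 3.46x1 + 29.13x2 + 2.78x3 + 2.37x4 + 5.09x5 subject to:
  83x2 + 25x4 ≥ 41   (yellow component)
  15x1 + 42x2 + 96x3 + 23x4 + 20x5 ≤ 187   (oil absorption)
  x1, x2, x3, x4, x5 ≥ 0.
The cheapest feasible vertex uses only iron-oxide red; zinc oxide, phthalo green, carbon black, titanium dioxide are not used. There the yellow component constraint is tight.
Solving gives x4 = 1.64.
Cost = 2.37·1.64 = 3.8868.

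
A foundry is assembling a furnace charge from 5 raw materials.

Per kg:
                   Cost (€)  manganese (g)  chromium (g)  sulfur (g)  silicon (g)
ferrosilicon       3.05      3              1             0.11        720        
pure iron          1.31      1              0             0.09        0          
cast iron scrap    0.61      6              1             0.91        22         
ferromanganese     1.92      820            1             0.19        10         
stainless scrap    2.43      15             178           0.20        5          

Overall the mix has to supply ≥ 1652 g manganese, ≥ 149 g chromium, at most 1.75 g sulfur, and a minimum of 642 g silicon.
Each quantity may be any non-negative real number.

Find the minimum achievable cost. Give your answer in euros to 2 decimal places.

Let x1 = kg of ferrosilicon, x2 = kg of pure iron, x3 = kg of cast iron scrap, x4 = kg of ferromanganese, x5 = kg of stainless scrap.
Minimise 3.05x1 + 1.31x2 + 0.61x3 + 1.92x4 + 2.43x5 s.t.:
  3x1 + 1x2 + 6x3 + 820x4 + 15x5 ≥ 1652   (manganese)
  1x1 + 1x3 + 1x4 + 178x5 ≥ 149   (chromium)
  0.11x1 + 0.09x2 + 0.91x3 + 0.19x4 + 0.2x5 ≤ 1.75   (sulfur)
  720x1 + 22x3 + 10x4 + 5x5 ≥ 642   (silicon)
  x1, x2, x3, x4, x5 ≥ 0.
The minimum-cost mix takes nothing from pure iron, cast iron scrap — only ferrosilicon, ferromanganese, stainless scrap. There the manganese, chromium, silicon constraints are tight.
Optimal quantities: ferrosilicon = 0.85824 kg, ferromanganese = 1.9965 kg, stainless scrap = 0.82104 kg.
Hence cost = 3.05·0.85824 + 1.92·1.9965 + 2.43·0.82104 = €8.4460.

€8.45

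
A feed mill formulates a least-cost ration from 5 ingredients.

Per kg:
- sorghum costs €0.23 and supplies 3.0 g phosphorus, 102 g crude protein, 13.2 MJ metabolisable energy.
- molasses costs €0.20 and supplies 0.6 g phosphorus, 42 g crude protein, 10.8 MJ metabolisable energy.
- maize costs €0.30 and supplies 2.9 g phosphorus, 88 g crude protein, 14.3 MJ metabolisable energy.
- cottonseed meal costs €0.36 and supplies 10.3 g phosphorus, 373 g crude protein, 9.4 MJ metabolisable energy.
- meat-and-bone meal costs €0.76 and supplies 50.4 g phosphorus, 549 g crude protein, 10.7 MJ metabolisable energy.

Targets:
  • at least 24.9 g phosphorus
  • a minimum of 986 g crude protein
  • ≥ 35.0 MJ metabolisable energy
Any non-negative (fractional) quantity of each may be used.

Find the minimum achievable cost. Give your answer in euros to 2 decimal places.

This is a linear program. Let x1 = kg of sorghum, x2 = kg of molasses, x3 = kg of maize, x4 = kg of cottonseed meal, x5 = kg of meat-and-bone meal.
Minimise 0.23x1 + 0.2x2 + 0.3x3 + 0.36x4 + 0.76x5 subject to:
  3x1 + 0.6x2 + 2.9x3 + 10.3x4 + 50.4x5 ≥ 24.9   (phosphorus)
  102x1 + 42x2 + 88x3 + 373x4 + 549x5 ≥ 986   (crude protein)
  13.2x1 + 10.8x2 + 14.3x3 + 9.4x4 + 10.7x5 ≥ 35   (metabolisable energy)
  x1, x2, x3, x4, x5 ≥ 0.
At the optimum only sorghum, cottonseed meal are positive (molasses, maize, meat-and-bone meal = 0). Binding constraints: crude protein and metabolisable energy.
So sorghum = 0.9551 kg, cottonseed meal = 2.382 kg.
Total cost: 0.23·0.9551 + 0.36·2.382 = 1.0772.

€1.08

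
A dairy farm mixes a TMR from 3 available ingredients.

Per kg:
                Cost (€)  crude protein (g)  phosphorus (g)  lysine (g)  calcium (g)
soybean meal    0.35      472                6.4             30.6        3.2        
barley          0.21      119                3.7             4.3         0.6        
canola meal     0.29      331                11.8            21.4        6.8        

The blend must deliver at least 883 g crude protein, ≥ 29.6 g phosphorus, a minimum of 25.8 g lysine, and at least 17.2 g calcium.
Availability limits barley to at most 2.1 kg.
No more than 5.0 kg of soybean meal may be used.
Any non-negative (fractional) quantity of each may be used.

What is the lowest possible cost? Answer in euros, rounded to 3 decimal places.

€0.764

This is a linear program. Let x1 = kg of soybean meal, x2 = kg of barley, x3 = kg of canola meal.
Minimise 0.35x1 + 0.21x2 + 0.29x3 subject to:
  472x1 + 119x2 + 331x3 ≥ 883   (crude protein)
  6.4x1 + 3.7x2 + 11.8x3 ≥ 29.6   (phosphorus)
  30.6x1 + 4.3x2 + 21.4x3 ≥ 25.8   (lysine)
  3.2x1 + 0.6x2 + 6.8x3 ≥ 17.2   (calcium)
  x2 ≤ 2.1
  x1 ≤ 5
  x1, x2, x3 ≥ 0.
At the optimum only soybean meal, canola meal are positive (barley = 0). The crude protein and calcium requirements are met with equality.
That vertex is x1 = 0.1447, x3 = 2.461.
Hence cost = 0.35·0.1447 + 0.29·2.461 = €0.76434.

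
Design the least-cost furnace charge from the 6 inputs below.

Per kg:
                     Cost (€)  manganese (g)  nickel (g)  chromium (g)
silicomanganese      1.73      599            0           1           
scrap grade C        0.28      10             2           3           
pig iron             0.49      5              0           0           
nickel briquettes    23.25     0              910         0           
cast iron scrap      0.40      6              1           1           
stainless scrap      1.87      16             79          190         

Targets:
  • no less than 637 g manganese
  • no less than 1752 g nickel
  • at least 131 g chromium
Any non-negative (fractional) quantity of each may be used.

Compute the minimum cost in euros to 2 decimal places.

Let x1 = kg of silicomanganese, x2 = kg of scrap grade C, x3 = kg of pig iron, x4 = kg of nickel briquettes, x5 = kg of cast iron scrap, x6 = kg of stainless scrap.
Minimise 1.73x1 + 0.28x2 + 0.49x3 + 23.25x4 + 0.4x5 + 1.87x6 s.t.:
  599x1 + 10x2 + 5x3 + 6x5 + 16x6 ≥ 637   (manganese)
  2x2 + 910x4 + 1x5 + 79x6 ≥ 1752   (nickel)
  1x1 + 3x2 + 1x5 + 190x6 ≥ 131   (chromium)
  x1, x2, x3, x4, x5, x6 ≥ 0.
The cheapest feasible vertex uses only silicomanganese, stainless scrap; scrap grade C, pig iron, nickel briquettes, cast iron scrap are not used. There the manganese and nickel constraints are tight.
Solving gives x1 = 0.4711, x6 = 22.18.
Total cost: 1.73·0.4711 + 1.87·22.18 = 42.2916.

€42.29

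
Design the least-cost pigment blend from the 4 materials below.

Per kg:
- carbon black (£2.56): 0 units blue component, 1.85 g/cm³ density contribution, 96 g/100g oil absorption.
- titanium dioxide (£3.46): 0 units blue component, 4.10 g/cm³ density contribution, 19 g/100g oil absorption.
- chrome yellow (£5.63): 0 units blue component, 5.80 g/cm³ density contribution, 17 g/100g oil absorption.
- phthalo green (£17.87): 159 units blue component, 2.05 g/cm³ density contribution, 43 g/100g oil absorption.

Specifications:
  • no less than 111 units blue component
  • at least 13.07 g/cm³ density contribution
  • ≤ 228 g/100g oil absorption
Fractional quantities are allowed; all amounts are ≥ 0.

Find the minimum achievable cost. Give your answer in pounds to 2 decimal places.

This is a linear program. Let x1 = kg of carbon black, x2 = kg of titanium dioxide, x3 = kg of chrome yellow, x4 = kg of phthalo green.
min 2.56x1 + 3.46x2 + 5.63x3 + 17.87x4 subject to:
  159x4 ≥ 111   (blue component)
  1.85x1 + 4.1x2 + 5.8x3 + 2.05x4 ≥ 13.07   (density contribution)
  96x1 + 19x2 + 17x3 + 43x4 ≤ 228   (oil absorption)
  x1, x2, x3, x4 ≥ 0.
The cheapest feasible vertex uses only titanium dioxide, phthalo green; carbon black, chrome yellow are not used. The blue component and density contribution requirements are met with equality.
Optimal quantities: titanium dioxide = 2.839 kg, phthalo green = 0.6981 kg.
Hence cost = 3.46·2.839 + 17.87·0.6981 = £22.2980.

£22.30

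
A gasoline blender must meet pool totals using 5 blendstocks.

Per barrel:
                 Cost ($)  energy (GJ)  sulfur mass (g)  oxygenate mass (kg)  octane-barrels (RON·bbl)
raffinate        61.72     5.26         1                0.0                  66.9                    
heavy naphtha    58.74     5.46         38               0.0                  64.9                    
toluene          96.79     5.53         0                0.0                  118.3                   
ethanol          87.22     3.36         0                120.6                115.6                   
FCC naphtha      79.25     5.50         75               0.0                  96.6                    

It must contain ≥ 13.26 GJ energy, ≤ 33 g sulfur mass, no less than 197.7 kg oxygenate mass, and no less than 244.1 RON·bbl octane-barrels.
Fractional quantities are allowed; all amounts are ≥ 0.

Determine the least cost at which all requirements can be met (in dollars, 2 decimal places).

$229.40

Treat it as an LP. Let x1 = barrels of raffinate, x2 = barrels of heavy naphtha, x3 = barrels of toluene, x4 = barrels of ethanol, x5 = barrels of FCC naphtha.
min 61.72x1 + 58.74x2 + 96.79x3 + 87.22x4 + 79.25x5 with:
  5.26x1 + 5.46x2 + 5.53x3 + 3.36x4 + 5.5x5 ≥ 13.26   (energy)
  1x1 + 38x2 + 75x5 ≤ 33   (sulfur mass)
  120.6x4 ≥ 197.7   (oxygenate mass)
  66.9x1 + 64.9x2 + 118.3x3 + 115.6x4 + 96.6x5 ≥ 244.1   (octane-barrels)
  x1, x2, x3, x4, x5 ≥ 0.
The optimal basis is {raffinate, heavy naphtha, ethanol}; toluene, FCC naphtha drop out. Binding constraints: energy, sulfur mass, oxygenate mass.
Solving gives x1 = 0.58838, x2 = 0.85294, x4 = 1.6393.
Objective = 61.72·0.58838 + 58.74·0.85294 + 87.22·1.6393 = 229.3963.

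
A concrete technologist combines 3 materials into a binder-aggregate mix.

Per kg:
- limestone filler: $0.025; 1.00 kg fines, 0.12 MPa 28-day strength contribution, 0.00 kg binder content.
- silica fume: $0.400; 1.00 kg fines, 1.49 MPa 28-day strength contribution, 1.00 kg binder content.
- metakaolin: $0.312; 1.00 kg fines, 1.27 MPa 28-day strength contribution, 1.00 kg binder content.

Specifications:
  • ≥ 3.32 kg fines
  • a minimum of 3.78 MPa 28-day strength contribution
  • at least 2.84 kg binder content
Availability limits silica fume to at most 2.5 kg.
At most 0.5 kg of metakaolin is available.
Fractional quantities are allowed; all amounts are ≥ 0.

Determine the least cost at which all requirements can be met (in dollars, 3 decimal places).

Treat it as an LP. Let x1 = kg of limestone filler, x2 = kg of silica fume, x3 = kg of metakaolin.
Minimize 0.025x1 + 0.4x2 + 0.312x3 subject to:
  1x1 + 1x2 + 1x3 ≥ 3.32   (fines)
  0.12x1 + 1.49x2 + 1.27x3 ≥ 3.78   (28-day strength contribution)
  1x2 + 1x3 ≥ 2.84   (binder content)
  x2 ≤ 2.5
  x3 ≤ 0.5
  x1, x2, x3 ≥ 0.
All 3 inputs are positive at the optimum. Binding constraints: fines, binder content, the metakaolin cap.
So limestone filler = 0.48 kg, silica fume = 2.34 kg, metakaolin = 0.5 kg.
Cost = 0.025·0.48 + 0.4·2.34 + 0.312·0.5 = 1.10400.

$1.104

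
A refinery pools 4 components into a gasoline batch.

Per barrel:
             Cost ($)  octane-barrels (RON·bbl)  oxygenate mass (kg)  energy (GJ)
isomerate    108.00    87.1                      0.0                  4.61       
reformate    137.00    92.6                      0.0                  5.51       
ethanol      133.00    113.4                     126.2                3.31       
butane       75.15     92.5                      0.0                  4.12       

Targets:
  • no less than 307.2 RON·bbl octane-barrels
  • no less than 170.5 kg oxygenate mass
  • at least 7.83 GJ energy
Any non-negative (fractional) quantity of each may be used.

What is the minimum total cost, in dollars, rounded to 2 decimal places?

$304.80

This is a linear program. Let x1 = barrels of isomerate, x2 = barrels of reformate, x3 = barrels of ethanol, x4 = barrels of butane.
Minimise 108x1 + 137x2 + 133x3 + 75.15x4 subject to:
  87.1x1 + 92.6x2 + 113.4x3 + 92.5x4 ≥ 307.2   (octane-barrels)
  126.2x3 ≥ 170.5   (oxygenate mass)
  4.61x1 + 5.51x2 + 3.31x3 + 4.12x4 ≥ 7.83   (energy)
  x1, x2, x3, x4 ≥ 0.
The optimal basis is {ethanol, butane}; isomerate, reformate drop out. Binding constraints: octane-barrels and oxygenate mass.
So ethanol = 1.35103 barrels, butane = 1.66479 barrels.
Hence cost = 133·1.35103 + 75.15·1.66479 = $304.7960.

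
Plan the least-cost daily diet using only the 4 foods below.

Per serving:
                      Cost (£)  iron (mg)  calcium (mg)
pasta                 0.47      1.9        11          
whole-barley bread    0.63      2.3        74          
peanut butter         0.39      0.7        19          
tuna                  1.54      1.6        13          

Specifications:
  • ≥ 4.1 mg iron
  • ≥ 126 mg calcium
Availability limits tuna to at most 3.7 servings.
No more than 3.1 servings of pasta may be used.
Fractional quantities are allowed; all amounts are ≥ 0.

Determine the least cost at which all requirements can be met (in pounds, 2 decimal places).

Let x1 = servings of pasta, x2 = servings of whole-barley bread, x3 = servings of peanut butter, x4 = servings of tuna.
Minimize 0.47x1 + 0.63x2 + 0.39x3 + 1.54x4 with:
  1.9x1 + 2.3x2 + 0.7x3 + 1.6x4 ≥ 4.1   (iron)
  11x1 + 74x2 + 19x3 + 13x4 ≥ 126   (calcium)
  x4 ≤ 3.7
  x1 ≤ 3.1
  x1, x2, x3, x4 ≥ 0.
The minimum-cost mix takes nothing from peanut butter, tuna — only pasta, whole-barley bread. Binding constraints: iron and calcium.
Solving gives x1 = 0.118, x2 = 1.685.
Hence cost = 0.47·0.118 + 0.63·1.685 = £1.1170.

£1.12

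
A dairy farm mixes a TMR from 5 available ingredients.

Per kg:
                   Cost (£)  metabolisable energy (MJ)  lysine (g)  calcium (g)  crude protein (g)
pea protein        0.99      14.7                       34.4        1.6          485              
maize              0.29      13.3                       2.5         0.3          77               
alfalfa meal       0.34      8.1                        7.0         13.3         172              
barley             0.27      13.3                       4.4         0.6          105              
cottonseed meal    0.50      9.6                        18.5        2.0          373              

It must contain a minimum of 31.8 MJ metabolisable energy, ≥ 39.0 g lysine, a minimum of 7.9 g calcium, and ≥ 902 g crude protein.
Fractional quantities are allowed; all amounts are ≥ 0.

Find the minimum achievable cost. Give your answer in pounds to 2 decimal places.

Let x1 = kg of pea protein, x2 = kg of maize, x3 = kg of alfalfa meal, x4 = kg of barley, x5 = kg of cottonseed meal.
Minimize 0.99x1 + 0.29x2 + 0.34x3 + 0.27x4 + 0.5x5 s.t.:
  14.7x1 + 13.3x2 + 8.1x3 + 13.3x4 + 9.6x5 ≥ 31.8   (metabolisable energy)
  34.4x1 + 2.5x2 + 7x3 + 4.4x4 + 18.5x5 ≥ 39   (lysine)
  1.6x1 + 0.3x2 + 13.3x3 + 0.6x4 + 2x5 ≥ 7.9   (calcium)
  485x1 + 77x2 + 172x3 + 105x4 + 373x5 ≥ 902   (crude protein)
  x1, x2, x3, x4, x5 ≥ 0.
The cheapest feasible vertex uses only alfalfa meal, barley, cottonseed meal; pea protein, maize are not used. There the metabolisable energy, calcium, crude protein constraints are tight.
Optimal quantities: alfalfa meal = 0.2453 kg, barley = 0.7251 kg, cottonseed meal = 2.101 kg.
Cost = 0.34·0.2453 + 0.27·0.7251 + 0.5·2.101 = 1.3297.

£1.33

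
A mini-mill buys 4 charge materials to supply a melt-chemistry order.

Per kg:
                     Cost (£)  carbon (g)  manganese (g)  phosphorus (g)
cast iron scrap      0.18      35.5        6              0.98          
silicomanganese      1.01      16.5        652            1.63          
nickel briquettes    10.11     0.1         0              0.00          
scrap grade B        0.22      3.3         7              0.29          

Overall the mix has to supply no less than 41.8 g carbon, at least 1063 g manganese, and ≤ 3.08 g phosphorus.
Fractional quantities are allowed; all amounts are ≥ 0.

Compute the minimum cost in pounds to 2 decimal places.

This is a linear program. Let x1 = kg of cast iron scrap, x2 = kg of silicomanganese, x3 = kg of nickel briquettes, x4 = kg of scrap grade B.
min 0.18x1 + 1.01x2 + 10.11x3 + 0.22x4 subject to:
  35.5x1 + 16.5x2 + 0.1x3 + 3.3x4 ≥ 41.8   (carbon)
  6x1 + 652x2 + 7x4 ≥ 1063   (manganese)
  0.98x1 + 1.63x2 + 0.29x4 ≤ 3.08   (phosphorus)
  x1, x2, x3, x4 ≥ 0.
At the optimum only cast iron scrap, silicomanganese are positive (nickel briquettes, scrap grade B = 0). Binding constraints: carbon and manganese.
Solving gives x1 = 0.4215, x2 = 1.626.
Cost = 0.18·0.4215 + 1.01·1.626 = 1.7181.

£1.72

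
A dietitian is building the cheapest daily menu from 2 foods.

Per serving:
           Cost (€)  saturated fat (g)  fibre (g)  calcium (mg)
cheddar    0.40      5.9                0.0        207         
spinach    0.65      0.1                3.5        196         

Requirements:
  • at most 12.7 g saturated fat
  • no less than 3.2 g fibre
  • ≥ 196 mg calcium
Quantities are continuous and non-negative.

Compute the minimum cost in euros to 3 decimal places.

Set it up as a linear program. Let x1 = servings of cheddar, x2 = servings of spinach.
Minimize 0.4x1 + 0.65x2 s.t.:
  5.9x1 + 0.1x2 ≤ 12.7   (saturated fat)
  3.5x2 ≥ 3.2   (fibre)
  207x1 + 196x2 ≥ 196   (calcium)
  x1, x2 ≥ 0.
Both inputs are positive at the optimum. The fibre and calcium requirements are met with equality.
So cheddar = 0.08116 servings, spinach = 0.9143 servings.
Cost = 0.4·0.08116 + 0.65·0.9143 = 0.62676.

€0.627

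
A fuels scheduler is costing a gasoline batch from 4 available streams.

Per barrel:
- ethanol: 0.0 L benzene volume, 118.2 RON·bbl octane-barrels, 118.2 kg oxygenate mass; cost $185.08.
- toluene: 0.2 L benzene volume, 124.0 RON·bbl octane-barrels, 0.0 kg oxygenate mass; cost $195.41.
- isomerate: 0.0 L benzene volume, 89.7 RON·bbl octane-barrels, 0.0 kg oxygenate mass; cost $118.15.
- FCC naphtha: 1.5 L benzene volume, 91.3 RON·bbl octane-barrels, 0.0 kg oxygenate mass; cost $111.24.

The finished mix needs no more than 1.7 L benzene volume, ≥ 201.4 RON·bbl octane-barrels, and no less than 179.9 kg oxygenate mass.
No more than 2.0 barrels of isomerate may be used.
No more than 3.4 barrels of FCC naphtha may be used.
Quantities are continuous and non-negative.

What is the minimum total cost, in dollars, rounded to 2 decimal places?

This is a linear program. Let x1 = barrels of ethanol, x2 = barrels of toluene, x3 = barrels of isomerate, x4 = barrels of FCC naphtha.
min 185.08x1 + 195.41x2 + 118.15x3 + 111.24x4 subject to:
  0.2x2 + 1.5x4 ≤ 1.7   (benzene volume)
  118.2x1 + 124x2 + 89.7x3 + 91.3x4 ≥ 201.4   (octane-barrels)
  118.2x1 ≥ 179.9   (oxygenate mass)
  x3 ≤ 2
  x4 ≤ 3.4
  x1, x2, x3, x4 ≥ 0.
The optimal basis is {ethanol, FCC naphtha}; toluene, isomerate drop out. There the octane-barrels and oxygenate mass constraints are tight.
Optimal quantities: ethanol = 1.522 barrels, FCC naphtha = 0.2355 barrels.
Objective = 185.08·1.522 + 111.24·0.2355 = 307.8888.

$307.89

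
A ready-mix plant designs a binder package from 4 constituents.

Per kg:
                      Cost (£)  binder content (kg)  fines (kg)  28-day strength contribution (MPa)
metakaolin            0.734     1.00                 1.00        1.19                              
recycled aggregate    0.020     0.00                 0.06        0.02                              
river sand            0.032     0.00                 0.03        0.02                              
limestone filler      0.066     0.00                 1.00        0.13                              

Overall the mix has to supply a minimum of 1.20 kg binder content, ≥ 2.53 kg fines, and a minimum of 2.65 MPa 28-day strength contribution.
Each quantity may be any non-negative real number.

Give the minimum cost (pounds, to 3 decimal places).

Set it up as a linear program. Let x1 = kg of metakaolin, x2 = kg of recycled aggregate, x3 = kg of river sand, x4 = kg of limestone filler.
Minimize 0.734x1 + 0.02x2 + 0.032x3 + 0.066x4 s.t.:
  1x1 ≥ 1.2   (binder content)
  1x1 + 0.06x2 + 0.03x3 + 1x4 ≥ 2.53   (fines)
  1.19x1 + 0.02x2 + 0.02x3 + 0.13x4 ≥ 2.65   (28-day strength contribution)
  x1, x2, x3, x4 ≥ 0.
At the optimum only metakaolin, limestone filler are positive (recycled aggregate, river sand = 0). The binder content and 28-day strength contribution requirements are met with equality.
That vertex is x1 = 1.2, x4 = 9.4.
Hence cost = 0.734·1.2 + 0.066·9.4 = £1.50120.

£1.501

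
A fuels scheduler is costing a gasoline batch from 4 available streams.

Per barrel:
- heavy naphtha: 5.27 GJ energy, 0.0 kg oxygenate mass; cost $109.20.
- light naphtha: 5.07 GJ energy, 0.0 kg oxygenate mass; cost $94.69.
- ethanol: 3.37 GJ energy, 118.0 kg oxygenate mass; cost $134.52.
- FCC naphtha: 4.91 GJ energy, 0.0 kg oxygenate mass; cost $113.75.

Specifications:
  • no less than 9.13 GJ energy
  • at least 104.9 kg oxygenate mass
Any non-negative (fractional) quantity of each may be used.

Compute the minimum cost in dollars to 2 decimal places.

Let x1 = barrels of heavy naphtha, x2 = barrels of light naphtha, x3 = barrels of ethanol, x4 = barrels of FCC naphtha.
min 109.2x1 + 94.69x2 + 134.52x3 + 113.75x4 with:
  5.27x1 + 5.07x2 + 3.37x3 + 4.91x4 ≥ 9.13   (energy)
  118x3 ≥ 104.9   (oxygenate mass)
  x1, x2, x3, x4 ≥ 0.
At the optimum only light naphtha, ethanol are positive (heavy naphtha, FCC naphtha = 0). The energy and oxygenate mass requirements are met with equality.
So light naphtha = 1.2099 barrels, ethanol = 0.88898 barrels.
Objective = 94.69·1.2099 + 134.52·0.88898 = 234.1510.

$234.15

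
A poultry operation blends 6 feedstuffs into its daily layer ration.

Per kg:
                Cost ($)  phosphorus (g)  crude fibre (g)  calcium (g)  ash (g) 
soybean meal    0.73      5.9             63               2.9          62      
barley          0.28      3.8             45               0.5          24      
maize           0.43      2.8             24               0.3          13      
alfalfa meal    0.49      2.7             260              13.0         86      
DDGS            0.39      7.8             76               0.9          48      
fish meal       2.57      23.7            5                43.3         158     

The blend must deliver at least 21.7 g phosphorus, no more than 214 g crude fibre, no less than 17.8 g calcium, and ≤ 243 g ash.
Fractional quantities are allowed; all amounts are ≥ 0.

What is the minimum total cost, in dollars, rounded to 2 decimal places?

$1.58

Let x1 = kg of soybean meal, x2 = kg of barley, x3 = kg of maize, x4 = kg of alfalfa meal, x5 = kg of DDGS, x6 = kg of fish meal.
min 0.73x1 + 0.28x2 + 0.43x3 + 0.49x4 + 0.39x5 + 2.57x6 s.t.:
  5.9x1 + 3.8x2 + 2.8x3 + 2.7x4 + 7.8x5 + 23.7x6 ≥ 21.7   (phosphorus)
  63x1 + 45x2 + 24x3 + 260x4 + 76x5 + 5x6 ≤ 214   (crude fibre)
  2.9x1 + 0.5x2 + 0.3x3 + 13x4 + 0.9x5 + 43.3x6 ≥ 17.8   (calcium)
  62x1 + 24x2 + 13x3 + 86x4 + 48x5 + 158x6 ≤ 243   (ash)
  x1, x2, x3, x4, x5, x6 ≥ 0.
The cheapest feasible vertex uses only alfalfa meal, DDGS, fish meal; soybean meal, barley, maize are not used. The phosphorus, crude fibre, calcium requirements are met with equality.
Optimal quantities: alfalfa meal = 0.2883 kg, DDGS = 1.811 kg, fish meal = 0.2869 kg.
Objective = 0.49·0.2883 + 0.39·1.811 + 2.57·0.2869 = 1.5849.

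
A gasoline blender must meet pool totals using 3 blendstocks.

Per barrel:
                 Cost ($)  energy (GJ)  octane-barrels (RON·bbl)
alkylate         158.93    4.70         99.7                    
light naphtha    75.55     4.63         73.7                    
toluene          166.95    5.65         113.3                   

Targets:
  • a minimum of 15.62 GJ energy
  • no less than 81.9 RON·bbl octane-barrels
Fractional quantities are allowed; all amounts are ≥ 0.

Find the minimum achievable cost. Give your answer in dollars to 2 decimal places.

$254.88

Let x1 = barrels of alkylate, x2 = barrels of light naphtha, x3 = barrels of toluene.
min 158.93x1 + 75.55x2 + 166.95x3 s.t.:
  4.7x1 + 4.63x2 + 5.65x3 ≥ 15.62   (energy)
  99.7x1 + 73.7x2 + 113.3x3 ≥ 81.9   (octane-barrels)
  x1, x2, x3 ≥ 0.
The optimal basis is {light naphtha}; alkylate, toluene drop out. The energy requirement is met with equality.
So light naphtha = 3.3737 barrels.
Hence cost = 75.55·3.3737 = $254.8830.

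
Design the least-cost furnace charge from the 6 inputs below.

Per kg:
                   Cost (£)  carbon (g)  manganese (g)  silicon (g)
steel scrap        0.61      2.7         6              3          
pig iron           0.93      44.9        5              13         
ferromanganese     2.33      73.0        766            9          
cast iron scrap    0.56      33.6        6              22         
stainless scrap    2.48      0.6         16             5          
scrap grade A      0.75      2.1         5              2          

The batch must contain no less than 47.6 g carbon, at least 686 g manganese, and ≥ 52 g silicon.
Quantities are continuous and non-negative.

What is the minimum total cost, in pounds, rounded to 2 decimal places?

£3.17

Let x1 = kg of steel scrap, x2 = kg of pig iron, x3 = kg of ferromanganese, x4 = kg of cast iron scrap, x5 = kg of stainless scrap, x6 = kg of scrap grade A.
Minimize 0.61x1 + 0.93x2 + 2.33x3 + 0.56x4 + 2.48x5 + 0.75x6 s.t.:
  2.7x1 + 44.9x2 + 73x3 + 33.6x4 + 0.6x5 + 2.1x6 ≥ 47.6   (carbon)
  6x1 + 5x2 + 766x3 + 6x4 + 16x5 + 5x6 ≥ 686   (manganese)
  3x1 + 13x2 + 9x3 + 22x4 + 5x5 + 2x6 ≥ 52   (silicon)
  x1, x2, x3, x4, x5, x6 ≥ 0.
The cheapest feasible vertex uses only ferromanganese, cast iron scrap; steel scrap, pig iron, stainless scrap, scrap grade A are not used. The manganese and silicon requirements are met with equality.
That vertex is x3 = 0.8799, x4 = 2.004.
Total cost: 2.33·0.8799 + 0.56·2.004 = 3.1724.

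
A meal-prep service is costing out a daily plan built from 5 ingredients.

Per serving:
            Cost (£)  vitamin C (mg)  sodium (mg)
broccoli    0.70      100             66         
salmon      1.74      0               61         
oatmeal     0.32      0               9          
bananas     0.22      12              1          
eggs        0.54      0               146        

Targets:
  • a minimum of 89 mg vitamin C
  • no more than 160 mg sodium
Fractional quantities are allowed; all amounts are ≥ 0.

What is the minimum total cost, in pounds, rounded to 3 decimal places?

This is a linear program. Let x1 = servings of broccoli, x2 = servings of salmon, x3 = servings of oatmeal, x4 = servings of bananas, x5 = servings of eggs.
min 0.7x1 + 1.74x2 + 0.32x3 + 0.22x4 + 0.54x5 subject to:
  100x1 + 12x4 ≥ 89   (vitamin C)
  66x1 + 61x2 + 9x3 + 1x4 + 146x5 ≤ 160   (sodium)
  x1, x2, x3, x4, x5 ≥ 0.
The optimal basis is {broccoli}; salmon, oatmeal, bananas, eggs drop out. Binding constraint: vitamin C.
That vertex is x1 = 0.89.
Hence cost = 0.7·0.89 = £0.62300.

£0.623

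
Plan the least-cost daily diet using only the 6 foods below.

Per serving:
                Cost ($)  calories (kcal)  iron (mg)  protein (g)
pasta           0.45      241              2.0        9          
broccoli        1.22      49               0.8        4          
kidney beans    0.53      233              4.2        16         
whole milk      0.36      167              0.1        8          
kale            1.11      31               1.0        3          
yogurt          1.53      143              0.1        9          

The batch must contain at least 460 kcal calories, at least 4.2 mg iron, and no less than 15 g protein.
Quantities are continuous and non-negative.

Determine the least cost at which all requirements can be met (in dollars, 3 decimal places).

Set it up as a linear program. Let x1 = servings of pasta, x2 = servings of broccoli, x3 = servings of kidney beans, x4 = servings of whole milk, x5 = servings of kale, x6 = servings of yogurt.
min 0.45x1 + 1.22x2 + 0.53x3 + 0.36x4 + 1.11x5 + 1.53x6 s.t.:
  241x1 + 49x2 + 233x3 + 167x4 + 31x5 + 143x6 ≥ 460   (calories)
  2x1 + 0.8x2 + 4.2x3 + 0.1x4 + 1x5 + 0.1x6 ≥ 4.2   (iron)
  9x1 + 4x2 + 16x3 + 8x4 + 3x5 + 9x6 ≥ 15   (protein)
  x1, x2, x3, x4, x5, x6 ≥ 0.
At the optimum only pasta, kidney beans are positive (broccoli, whole milk, kale, yogurt = 0). There the calories and iron constraints are tight.
That vertex is x1 = 1.746, x3 = 0.1688.
Objective = 0.45·1.746 + 0.53·0.1688 = 0.87516.

$0.875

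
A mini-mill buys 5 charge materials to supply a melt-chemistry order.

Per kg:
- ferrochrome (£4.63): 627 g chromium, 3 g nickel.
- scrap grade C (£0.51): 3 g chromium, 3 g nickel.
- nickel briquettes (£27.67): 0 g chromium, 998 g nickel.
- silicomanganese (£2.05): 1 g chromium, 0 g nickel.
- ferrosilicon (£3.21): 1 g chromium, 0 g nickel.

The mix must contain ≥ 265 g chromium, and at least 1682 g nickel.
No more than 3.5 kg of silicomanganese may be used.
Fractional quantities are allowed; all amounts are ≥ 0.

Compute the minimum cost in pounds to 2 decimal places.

Treat it as an LP. Let x1 = kg of ferrochrome, x2 = kg of scrap grade C, x3 = kg of nickel briquettes, x4 = kg of silicomanganese, x5 = kg of ferrosilicon.
min 4.63x1 + 0.51x2 + 27.67x3 + 2.05x4 + 3.21x5 s.t.:
  627x1 + 3x2 + 1x4 + 1x5 ≥ 265   (chromium)
  3x1 + 3x2 + 998x3 ≥ 1682   (nickel)
  x4 ≤ 3.5
  x1, x2, x3, x4, x5 ≥ 0.
The minimum-cost mix takes nothing from scrap grade C, silicomanganese, ferrosilicon — only ferrochrome, nickel briquettes. There the chromium and nickel constraints are tight.
So ferrochrome = 0.42265 kg, nickel briquettes = 1.6841 kg.
Objective = 4.63·0.42265 + 27.67·1.6841 = 48.5559.

£48.56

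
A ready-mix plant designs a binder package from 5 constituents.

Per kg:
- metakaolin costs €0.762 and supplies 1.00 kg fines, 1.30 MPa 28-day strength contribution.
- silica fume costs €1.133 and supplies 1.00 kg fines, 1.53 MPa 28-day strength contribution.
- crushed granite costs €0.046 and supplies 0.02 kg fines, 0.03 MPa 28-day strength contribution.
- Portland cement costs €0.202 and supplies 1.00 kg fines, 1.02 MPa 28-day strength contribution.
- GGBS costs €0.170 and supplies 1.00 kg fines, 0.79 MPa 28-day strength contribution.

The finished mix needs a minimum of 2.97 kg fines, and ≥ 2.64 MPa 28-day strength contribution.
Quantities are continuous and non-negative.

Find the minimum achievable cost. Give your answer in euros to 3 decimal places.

This is a linear program. Let x1 = kg of metakaolin, x2 = kg of silica fume, x3 = kg of crushed granite, x4 = kg of Portland cement, x5 = kg of GGBS.
Minimise 0.762x1 + 1.133x2 + 0.046x3 + 0.202x4 + 0.17x5 subject to:
  1x1 + 1x2 + 0.02x3 + 1x4 + 1x5 ≥ 2.97   (fines)
  1.3x1 + 1.53x2 + 0.03x3 + 1.02x4 + 0.79x5 ≥ 2.64   (28-day strength contribution)
  x1, x2, x3, x4, x5 ≥ 0.
The optimal basis is {Portland cement, GGBS}; metakaolin, silica fume, crushed granite drop out. The fines and 28-day strength contribution requirements are met with equality.
That vertex is x4 = 1.277, x5 = 1.693.
Total cost: 0.202·1.277 + 0.17·1.693 = 0.54576.

€0.546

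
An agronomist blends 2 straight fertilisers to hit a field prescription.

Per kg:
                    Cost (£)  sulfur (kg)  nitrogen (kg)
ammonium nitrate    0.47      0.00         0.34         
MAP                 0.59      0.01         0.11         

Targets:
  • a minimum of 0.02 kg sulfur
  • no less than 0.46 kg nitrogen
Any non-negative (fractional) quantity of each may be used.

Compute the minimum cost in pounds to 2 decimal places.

£1.51

Set it up as a linear program. Let x1 = kg of ammonium nitrate, x2 = kg of MAP.
Minimize 0.47x1 + 0.59x2 subject to:
  0.01x2 ≥ 0.02   (sulfur)
  0.34x1 + 0.11x2 ≥ 0.46   (nitrogen)
  x1, x2 ≥ 0.
Both inputs are positive at the optimum. Binding constraints: sulfur and nitrogen.
That vertex is x1 = 0.7059, x2 = 2.
Cost = 0.47·0.7059 + 0.59·2 = 1.5118.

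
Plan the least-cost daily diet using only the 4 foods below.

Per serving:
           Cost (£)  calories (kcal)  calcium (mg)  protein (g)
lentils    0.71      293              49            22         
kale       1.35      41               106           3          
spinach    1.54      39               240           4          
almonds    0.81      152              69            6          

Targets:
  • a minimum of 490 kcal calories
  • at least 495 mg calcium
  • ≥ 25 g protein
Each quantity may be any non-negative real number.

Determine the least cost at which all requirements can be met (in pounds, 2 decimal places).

This is a linear program. Let x1 = servings of lentils, x2 = servings of kale, x3 = servings of spinach, x4 = servings of almonds.
Minimise 0.71x1 + 1.35x2 + 1.54x3 + 0.81x4 subject to:
  293x1 + 41x2 + 39x3 + 152x4 ≥ 490   (calories)
  49x1 + 106x2 + 240x3 + 69x4 ≥ 495   (calcium)
  22x1 + 3x2 + 4x3 + 6x4 ≥ 25   (protein)
  x1, x2, x3, x4 ≥ 0.
The cheapest feasible vertex uses only lentils, spinach; kale, almonds are not used. There the calories and calcium constraints are tight.
So lentils = 1.437 servings, spinach = 1.769 servings.
Hence cost = 0.71·1.437 + 1.54·1.769 = £3.7445.

£3.74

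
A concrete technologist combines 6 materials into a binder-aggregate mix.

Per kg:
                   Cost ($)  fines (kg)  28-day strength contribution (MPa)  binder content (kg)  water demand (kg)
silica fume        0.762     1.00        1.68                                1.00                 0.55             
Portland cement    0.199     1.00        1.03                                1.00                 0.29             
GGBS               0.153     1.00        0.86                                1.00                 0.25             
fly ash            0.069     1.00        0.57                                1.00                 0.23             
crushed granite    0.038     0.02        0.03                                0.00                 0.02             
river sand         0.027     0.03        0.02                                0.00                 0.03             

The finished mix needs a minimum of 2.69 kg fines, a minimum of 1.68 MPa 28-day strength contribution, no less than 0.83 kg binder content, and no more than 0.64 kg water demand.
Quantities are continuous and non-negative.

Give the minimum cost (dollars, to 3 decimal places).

Let x1 = kg of silica fume, x2 = kg of Portland cement, x3 = kg of GGBS, x4 = kg of fly ash, x5 = kg of crushed granite, x6 = kg of river sand.
Minimise 0.762x1 + 0.199x2 + 0.153x3 + 0.069x4 + 0.038x5 + 0.027x6 subject to:
  1x1 + 1x2 + 1x3 + 1x4 + 0.02x5 + 0.03x6 ≥ 2.69   (fines)
  1.68x1 + 1.03x2 + 0.86x3 + 0.57x4 + 0.03x5 + 0.02x6 ≥ 1.68   (28-day strength contribution)
  1x1 + 1x2 + 1x3 + 1x4 ≥ 0.83   (binder content)
  0.55x1 + 0.29x2 + 0.25x3 + 0.23x4 + 0.02x5 + 0.03x6 ≤ 0.64   (water demand)
  x1, x2, x3, x4, x5, x6 ≥ 0.
At the optimum only GGBS, fly ash are positive (silica fume, Portland cement, crushed granite, river sand = 0). The 28-day strength contribution and water demand requirements are met with equality.
That vertex is x3 = 0.3906, x4 = 2.358.
Hence cost = 0.153·0.3906 + 0.069·2.358 = $0.22246.

$0.222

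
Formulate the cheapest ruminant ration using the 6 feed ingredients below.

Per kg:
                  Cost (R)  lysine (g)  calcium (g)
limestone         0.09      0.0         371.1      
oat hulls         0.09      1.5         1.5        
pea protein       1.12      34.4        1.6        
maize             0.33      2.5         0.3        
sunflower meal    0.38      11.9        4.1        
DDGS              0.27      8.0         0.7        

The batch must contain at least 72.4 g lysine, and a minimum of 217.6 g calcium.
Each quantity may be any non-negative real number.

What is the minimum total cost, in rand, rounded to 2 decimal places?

This is a linear program. Let x1 = kg of limestone, x2 = kg of oat hulls, x3 = kg of pea protein, x4 = kg of maize, x5 = kg of sunflower meal, x6 = kg of DDGS.
Minimize 0.09x1 + 0.09x2 + 1.12x3 + 0.33x4 + 0.38x5 + 0.27x6 s.t.:
  1.5x2 + 34.4x3 + 2.5x4 + 11.9x5 + 8x6 ≥ 72.4   (lysine)
  371.1x1 + 1.5x2 + 1.6x3 + 0.3x4 + 4.1x5 + 0.7x6 ≥ 217.6   (calcium)
  x1, x2, x3, x4, x5, x6 ≥ 0.
The cheapest feasible vertex uses only limestone, sunflower meal; oat hulls, pea protein, maize, DDGS are not used. Binding constraints: lysine and calcium.
Optimal quantities: limestone = 0.5191 kg, sunflower meal = 6.084 kg.
Hence cost = 0.09·0.5191 + 0.38·6.084 = R2.3586.

R2.36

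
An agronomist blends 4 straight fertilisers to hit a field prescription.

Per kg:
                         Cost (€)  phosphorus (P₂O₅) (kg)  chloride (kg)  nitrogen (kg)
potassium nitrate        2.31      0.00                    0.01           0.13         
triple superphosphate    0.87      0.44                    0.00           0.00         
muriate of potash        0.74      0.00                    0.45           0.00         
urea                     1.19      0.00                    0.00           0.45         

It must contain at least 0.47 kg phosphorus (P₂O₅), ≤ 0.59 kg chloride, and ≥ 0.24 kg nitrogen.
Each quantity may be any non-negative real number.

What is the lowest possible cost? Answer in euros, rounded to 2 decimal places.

€1.56

Let x1 = kg of potassium nitrate, x2 = kg of triple superphosphate, x3 = kg of muriate of potash, x4 = kg of urea.
min 2.31x1 + 0.87x2 + 0.74x3 + 1.19x4 subject to:
  0.44x2 ≥ 0.47   (phosphorus (P₂O₅))
  0.01x1 + 0.45x3 ≤ 0.59   (chloride)
  0.13x1 + 0.45x4 ≥ 0.24   (nitrogen)
  x1, x2, x3, x4 ≥ 0.
At the optimum only triple superphosphate, urea are positive (potassium nitrate, muriate of potash = 0). There the phosphorus (P₂O₅) and nitrogen constraints are tight.
Solving gives x2 = 1.068, x4 = 0.5333.
Hence cost = 0.87·1.068 + 1.19·0.5333 = €1.5638.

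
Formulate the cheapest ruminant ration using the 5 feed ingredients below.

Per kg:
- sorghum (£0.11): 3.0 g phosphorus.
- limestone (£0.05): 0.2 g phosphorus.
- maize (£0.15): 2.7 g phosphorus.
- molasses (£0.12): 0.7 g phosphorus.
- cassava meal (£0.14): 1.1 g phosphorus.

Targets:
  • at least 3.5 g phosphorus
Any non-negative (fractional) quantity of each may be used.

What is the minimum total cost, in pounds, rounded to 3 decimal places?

£0.128

Let x1 = kg of sorghum, x2 = kg of limestone, x3 = kg of maize, x4 = kg of molasses, x5 = kg of cassava meal.
min 0.11x1 + 0.05x2 + 0.15x3 + 0.12x4 + 0.14x5 s.t.:
  3x1 + 0.2x2 + 2.7x3 + 0.7x4 + 1.1x5 ≥ 3.5   (phosphorus)
  x1, x2, x3, x4, x5 ≥ 0.
The optimal basis is {sorghum}; limestone, maize, molasses, cassava meal drop out. There the phosphorus constraint is tight.
Solving gives x1 = 1.167.
Hence cost = 0.11·1.167 = £0.12837.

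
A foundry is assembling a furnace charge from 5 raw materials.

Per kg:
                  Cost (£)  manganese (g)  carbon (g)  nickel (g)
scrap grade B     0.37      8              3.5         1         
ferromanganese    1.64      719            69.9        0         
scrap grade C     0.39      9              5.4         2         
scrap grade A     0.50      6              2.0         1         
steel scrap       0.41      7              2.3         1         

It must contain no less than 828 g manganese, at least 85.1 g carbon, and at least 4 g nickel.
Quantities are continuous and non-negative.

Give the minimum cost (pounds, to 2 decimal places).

£2.63

Let x1 = kg of scrap grade B, x2 = kg of ferromanganese, x3 = kg of scrap grade C, x4 = kg of scrap grade A, x5 = kg of steel scrap.
Minimize 0.37x1 + 1.64x2 + 0.39x3 + 0.5x4 + 0.41x5 with:
  8x1 + 719x2 + 9x3 + 6x4 + 7x5 ≥ 828   (manganese)
  3.5x1 + 69.9x2 + 5.4x3 + 2x4 + 2.3x5 ≥ 85.1   (carbon)
  1x1 + 2x3 + 1x4 + 1x5 ≥ 4   (nickel)
  x1, x2, x3, x4, x5 ≥ 0.
The minimum-cost mix takes nothing from scrap grade B, scrap grade A, steel scrap — only ferromanganese, scrap grade C. Binding constraints: manganese and nickel.
Solving gives x2 = 1.127, x3 = 2.
Cost = 1.64·1.127 + 0.39·2 = 2.6283.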